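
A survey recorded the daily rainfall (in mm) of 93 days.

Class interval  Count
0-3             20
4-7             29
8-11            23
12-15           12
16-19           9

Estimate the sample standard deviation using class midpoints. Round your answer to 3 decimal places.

4.946

Midpoints: 1.5, 5.5, 9.5, 13.5, 17.5
n = 93, Σfm = 727.5, mean = 7.8226
Σfm² = 7941.25
Σf(m − x̄)² = Σfm² − (Σfm)²/n = 7941.25 − 727.5²/93 = 2250.3226
Sample variance = 2250.3226 / 92 = 24.4600
Standard deviation = √24.4600 = 4.9457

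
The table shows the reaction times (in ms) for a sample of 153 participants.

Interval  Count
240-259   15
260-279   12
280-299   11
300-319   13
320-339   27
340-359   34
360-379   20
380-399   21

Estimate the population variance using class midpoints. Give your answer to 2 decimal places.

Midpoints: 249.5, 269.5, 289.5, 309.5, 329.5, 349.5, 369.5, 389.5
n = 153, Σfm = 50533.5, mean = 330.2843
Σfm² = 16973528.25
Σf(m − x̄)² = Σfm² − (Σfm)²/n = 16973528.25 − 50533.5²/153 = 283105.8824
Population variance = 283105.8824 / 153 = 1850.3652

1850.37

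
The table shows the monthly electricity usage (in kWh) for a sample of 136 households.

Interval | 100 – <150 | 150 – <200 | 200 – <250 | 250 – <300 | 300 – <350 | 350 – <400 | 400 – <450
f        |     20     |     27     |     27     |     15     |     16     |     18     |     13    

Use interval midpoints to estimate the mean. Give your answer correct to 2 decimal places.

256.62

Midpoints: 125, 175, 225, 275, 325, 375, 425
Σfm = 20×125 + 27×175 + 27×225 + 15×275 + 16×325 + 18×375 + 13×425 = 34900
n = Σf = 136
Mean = 34900 / 136 = 256.6176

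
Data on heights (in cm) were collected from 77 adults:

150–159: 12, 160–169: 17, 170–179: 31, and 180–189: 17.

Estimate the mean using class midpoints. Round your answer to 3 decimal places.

Midpoints: 154.5, 164.5, 174.5, 184.5
Σfm = 12×154.5 + 17×164.5 + 31×174.5 + 17×184.5 = 13196.5
n = Σf = 77
Mean = 13196.5 / 77 = 171.3831

171.383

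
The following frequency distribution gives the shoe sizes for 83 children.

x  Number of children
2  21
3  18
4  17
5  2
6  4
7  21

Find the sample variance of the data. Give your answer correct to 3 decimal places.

Values: 2, 3, 4, 5, 6, 7
n = 83, Σfx = 345, mean = 4.1566
Σfx² = 1741
Σf(x − x̄)² = Σfx² − (Σfx)²/n = 1741 − 345²/83 = 306.9639
Sample variance = 306.9639 / 82 = 3.7435

3.743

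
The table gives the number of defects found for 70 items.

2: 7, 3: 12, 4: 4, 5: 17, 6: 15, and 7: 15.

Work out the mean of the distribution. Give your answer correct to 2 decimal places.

Values: 2, 3, 4, 5, 6, 7
Σfx = 7×2 + 12×3 + 4×4 + 17×5 + 15×6 + 15×7 = 346
n = Σf = 70
Mean = 346 / 70 = 4.9429

4.94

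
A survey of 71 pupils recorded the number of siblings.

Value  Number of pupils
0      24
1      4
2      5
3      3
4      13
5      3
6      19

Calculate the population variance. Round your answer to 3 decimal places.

Values: 0, 1, 2, 3, 4, 5, 6
n = 71, Σfx = 204, mean = 2.8732
Σfx² = 1018
Σf(x − x̄)² = Σfx² − (Σfx)²/n = 1018 − 204²/71 = 431.8592
Population variance = 431.8592 / 71 = 6.0825

6.083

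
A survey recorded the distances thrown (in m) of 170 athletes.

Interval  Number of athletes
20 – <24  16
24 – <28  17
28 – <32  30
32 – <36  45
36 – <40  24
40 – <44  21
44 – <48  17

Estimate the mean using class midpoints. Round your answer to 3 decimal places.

34.118

Midpoints: 22, 26, 30, 34, 38, 42, 46
Σfm = 16×22 + 17×26 + 30×30 + 45×34 + 24×38 + 21×42 + 17×46 = 5800
n = Σf = 170
Mean = 5800 / 170 = 34.1176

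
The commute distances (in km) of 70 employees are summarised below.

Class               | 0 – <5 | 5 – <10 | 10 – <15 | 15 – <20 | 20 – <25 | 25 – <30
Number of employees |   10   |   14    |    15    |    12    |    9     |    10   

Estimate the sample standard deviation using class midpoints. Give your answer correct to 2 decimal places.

8.13

Midpoints: 2.5, 7.5, 12.5, 17.5, 22.5, 27.5
n = 70, Σfm = 1005, mean = 14.3571
Σfm² = 18987.5
Σf(m − x̄)² = Σfm² − (Σfm)²/n = 18987.5 − 1005²/70 = 4558.5714
Sample variance = 4558.5714 / 69 = 66.0663
Standard deviation = √66.0663 = 8.1281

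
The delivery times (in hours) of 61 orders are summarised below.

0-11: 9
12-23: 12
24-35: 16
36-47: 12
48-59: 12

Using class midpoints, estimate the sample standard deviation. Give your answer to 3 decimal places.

Midpoints: 5.5, 17.5, 29.5, 41.5, 53.5
n = 61, Σfm = 1871.5, mean = 30.6803
Σfm² = 72885.25
Σf(m − x̄)² = Σfm² − (Σfm)²/n = 72885.25 − 1871.5²/61 = 15467.0164
Sample variance = 15467.0164 / 60 = 257.7836
Standard deviation = √257.7836 = 16.0556

16.056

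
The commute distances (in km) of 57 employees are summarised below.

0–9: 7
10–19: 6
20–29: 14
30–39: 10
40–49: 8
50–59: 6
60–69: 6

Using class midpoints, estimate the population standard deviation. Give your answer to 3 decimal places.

18.044

Midpoints: 4.5, 14.5, 24.5, 34.5, 44.5, 54.5, 64.5
n = 57, Σfm = 1876.5, mean = 32.9211
Σfm² = 80334.25
Σf(m − x̄)² = Σfm² − (Σfm)²/n = 80334.25 − 1876.5²/57 = 18557.8947
Population variance = 18557.8947 / 57 = 325.5771
Standard deviation = √325.5771 = 18.0438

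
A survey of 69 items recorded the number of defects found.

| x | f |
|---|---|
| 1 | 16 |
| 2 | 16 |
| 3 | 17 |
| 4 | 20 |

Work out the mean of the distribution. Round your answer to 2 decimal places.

2.59

Values: 1, 2, 3, 4
Σfx = 16×1 + 16×2 + 17×3 + 20×4 = 179
n = Σf = 69
Mean = 179 / 69 = 2.5942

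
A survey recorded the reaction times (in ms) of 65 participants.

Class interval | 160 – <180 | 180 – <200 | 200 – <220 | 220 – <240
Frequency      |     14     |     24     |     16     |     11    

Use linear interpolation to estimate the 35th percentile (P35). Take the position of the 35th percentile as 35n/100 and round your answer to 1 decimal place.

Cumulative frequencies: 14, 38, 54, 65
n = 65; position = 35n/100 = 22.75.
This falls in the class 180 – <200: L = 180, F = 14, f = 24, h = 20.
35th percentile ≈ 180 + ((22.75 − 14) / 24) × 20 = 187.2917

187.3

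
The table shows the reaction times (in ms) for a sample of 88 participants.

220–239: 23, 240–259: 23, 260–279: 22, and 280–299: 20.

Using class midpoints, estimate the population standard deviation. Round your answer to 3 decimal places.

Midpoints: 229.5, 249.5, 269.5, 289.5
n = 88, Σfm = 22736, mean = 258.3636
Σfm² = 5917242
Σf(m − x̄)² = Σfm² − (Σfm)²/n = 5917242 − 22736²/88 = 43086.3636
Population variance = 43086.3636 / 88 = 489.6178
Standard deviation = √489.6178 = 22.1273

22.127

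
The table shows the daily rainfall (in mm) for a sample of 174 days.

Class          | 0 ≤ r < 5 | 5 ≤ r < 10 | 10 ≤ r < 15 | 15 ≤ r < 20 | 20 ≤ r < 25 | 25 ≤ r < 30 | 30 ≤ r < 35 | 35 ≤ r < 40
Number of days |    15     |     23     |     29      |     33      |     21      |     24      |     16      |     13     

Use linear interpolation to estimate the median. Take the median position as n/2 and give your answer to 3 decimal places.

Cumulative frequencies: 15, 38, 67, 100, 121, 145, 161, 174
n = 174; position = n/2 = 87.
This falls in the class 15 ≤ r < 20: L = 15, F = 67, f = 33, h = 5.
Median ≈ 15 + ((87 − 67) / 33) × 5 = 18.0303

18.030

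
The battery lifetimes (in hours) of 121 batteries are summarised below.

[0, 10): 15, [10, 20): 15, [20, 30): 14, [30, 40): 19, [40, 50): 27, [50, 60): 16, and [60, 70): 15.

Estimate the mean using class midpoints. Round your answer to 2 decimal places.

36.24

Midpoints: 5, 15, 25, 35, 45, 55, 65
Σfm = 15×5 + 15×15 + 14×25 + 19×35 + 27×45 + 16×55 + 15×65 = 4385
n = Σf = 121
Mean = 4385 / 121 = 36.2397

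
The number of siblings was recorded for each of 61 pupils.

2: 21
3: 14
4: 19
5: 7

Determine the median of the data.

Cumulative frequencies: 21, 35, 54, 61
n = 61, so the median is the value in position (n+1)/2 = 31.
Position 31 falls at value 3.

3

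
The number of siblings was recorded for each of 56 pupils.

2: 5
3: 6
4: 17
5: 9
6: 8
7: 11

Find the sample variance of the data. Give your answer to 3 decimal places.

2.445

Values: 2, 3, 4, 5, 6, 7
n = 56, Σfx = 266, mean = 4.7500
Σfx² = 1398
Σf(x − x̄)² = Σfx² − (Σfx)²/n = 1398 − 266²/56 = 134.5000
Sample variance = 134.5000 / 55 = 2.4455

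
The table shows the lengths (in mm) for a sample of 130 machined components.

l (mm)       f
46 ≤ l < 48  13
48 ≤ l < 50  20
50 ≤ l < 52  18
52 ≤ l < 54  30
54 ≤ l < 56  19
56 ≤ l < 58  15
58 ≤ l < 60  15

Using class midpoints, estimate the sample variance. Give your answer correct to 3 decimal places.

Midpoints: 47, 49, 51, 53, 55, 57, 59
n = 130, Σfm = 6884, mean = 52.9538
Σfm² = 366250
Σf(m − x̄)² = Σfm² − (Σfm)²/n = 366250 − 6884²/130 = 1715.7231
Sample variance = 1715.7231 / 129 = 13.3002

13.300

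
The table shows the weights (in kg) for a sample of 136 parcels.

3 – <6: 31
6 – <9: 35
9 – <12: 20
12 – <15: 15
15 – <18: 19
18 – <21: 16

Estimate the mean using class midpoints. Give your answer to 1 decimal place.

Midpoints: 4.5, 7.5, 10.5, 13.5, 16.5, 19.5
Σfm = 31×4.5 + 35×7.5 + 20×10.5 + 15×13.5 + 19×16.5 + 16×19.5 = 1440
n = Σf = 136
Mean = 1440 / 136 = 10.5882

10.6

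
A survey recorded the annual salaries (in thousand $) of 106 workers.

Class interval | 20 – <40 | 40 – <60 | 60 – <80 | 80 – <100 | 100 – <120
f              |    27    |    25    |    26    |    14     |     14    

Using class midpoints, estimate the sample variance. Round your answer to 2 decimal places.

Midpoints: 30, 50, 70, 90, 110
n = 106, Σfm = 6680, mean = 63.0189
Σfm² = 497000
Σf(m − x̄)² = Σfm² − (Σfm)²/n = 497000 − 6680²/106 = 76033.9623
Sample variance = 76033.9623 / 105 = 724.1330

724.13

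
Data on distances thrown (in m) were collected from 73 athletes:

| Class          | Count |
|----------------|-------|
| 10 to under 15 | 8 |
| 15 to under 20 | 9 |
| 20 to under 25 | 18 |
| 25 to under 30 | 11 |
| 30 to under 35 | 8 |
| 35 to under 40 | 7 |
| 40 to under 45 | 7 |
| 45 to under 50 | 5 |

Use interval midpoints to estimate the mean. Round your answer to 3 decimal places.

27.705

Midpoints: 12.5, 17.5, 22.5, 27.5, 32.5, 37.5, 42.5, 47.5
Σfm = 8×12.5 + 9×17.5 + 18×22.5 + 11×27.5 + 8×32.5 + 7×37.5 + 7×42.5 + 5×47.5 = 2022.5
n = Σf = 73
Mean = 2022.5 / 73 = 27.7055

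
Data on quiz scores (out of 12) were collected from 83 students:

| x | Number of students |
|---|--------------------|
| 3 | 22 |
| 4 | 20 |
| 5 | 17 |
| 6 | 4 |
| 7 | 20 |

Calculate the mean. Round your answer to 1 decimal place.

Values: 3, 4, 5, 6, 7
Σfx = 22×3 + 20×4 + 17×5 + 4×6 + 20×7 = 395
n = Σf = 83
Mean = 395 / 83 = 4.7590

4.8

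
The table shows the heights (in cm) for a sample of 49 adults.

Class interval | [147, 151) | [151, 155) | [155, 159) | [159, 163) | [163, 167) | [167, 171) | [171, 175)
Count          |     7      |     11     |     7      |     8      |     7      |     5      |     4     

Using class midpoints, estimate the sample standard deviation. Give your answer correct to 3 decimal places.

7.483

Midpoints: 149, 153, 157, 161, 165, 169, 173
n = 49, Σfm = 7805, mean = 159.2857
Σfm² = 1245913
Σf(m − x̄)² = Σfm² − (Σfm)²/n = 1245913 − 7805²/49 = 2688.0000
Sample variance = 2688.0000 / 48 = 56.0000
Standard deviation = √56.0000 = 7.4833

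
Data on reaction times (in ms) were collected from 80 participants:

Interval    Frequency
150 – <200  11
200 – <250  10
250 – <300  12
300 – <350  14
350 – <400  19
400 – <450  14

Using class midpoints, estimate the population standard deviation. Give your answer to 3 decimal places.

Midpoints: 175, 225, 275, 325, 375, 425
n = 80, Σfm = 25100, mean = 313.7500
Σfm² = 8430000
Σf(m − x̄)² = Σfm² − (Σfm)²/n = 8430000 − 25100²/80 = 554875.0000
Population variance = 554875.0000 / 80 = 6935.9375
Standard deviation = √6935.9375 = 83.2823

83.282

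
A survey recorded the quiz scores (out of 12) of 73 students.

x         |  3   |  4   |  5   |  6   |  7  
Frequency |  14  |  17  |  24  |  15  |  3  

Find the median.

Cumulative frequencies: 14, 31, 55, 70, 73
n = 73, so the median is the value in position (n+1)/2 = 37.
Position 37 falls at value 5.

5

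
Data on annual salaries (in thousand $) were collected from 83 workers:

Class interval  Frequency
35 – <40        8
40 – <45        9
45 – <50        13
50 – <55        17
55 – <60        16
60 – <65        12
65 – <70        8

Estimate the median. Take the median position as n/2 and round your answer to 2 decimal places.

Cumulative frequencies: 8, 17, 30, 47, 63, 75, 83
n = 83; position = n/2 = 41.5.
This falls in the class 50 – <55: L = 50, F = 30, f = 17, h = 5.
Median ≈ 50 + ((41.5 − 30) / 17) × 5 = 53.3824

53.38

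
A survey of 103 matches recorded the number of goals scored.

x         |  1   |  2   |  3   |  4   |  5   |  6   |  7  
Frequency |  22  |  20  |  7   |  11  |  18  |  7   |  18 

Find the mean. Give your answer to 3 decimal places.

3.738

Values: 1, 2, 3, 4, 5, 6, 7
Σfx = 22×1 + 20×2 + 7×3 + 11×4 + 18×5 + 7×6 + 18×7 = 385
n = Σf = 103
Mean = 385 / 103 = 3.7379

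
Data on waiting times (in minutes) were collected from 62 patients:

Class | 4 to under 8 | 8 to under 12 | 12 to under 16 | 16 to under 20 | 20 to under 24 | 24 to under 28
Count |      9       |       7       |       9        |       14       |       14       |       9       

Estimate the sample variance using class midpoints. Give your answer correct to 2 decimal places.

Midpoints: 6, 10, 14, 18, 22, 26
n = 62, Σfm = 1044, mean = 16.8387
Σfm² = 20184
Σf(m − x̄)² = Σfm² − (Σfm)²/n = 20184 − 1044²/62 = 2604.3871
Sample variance = 2604.3871 / 61 = 42.6949

42.69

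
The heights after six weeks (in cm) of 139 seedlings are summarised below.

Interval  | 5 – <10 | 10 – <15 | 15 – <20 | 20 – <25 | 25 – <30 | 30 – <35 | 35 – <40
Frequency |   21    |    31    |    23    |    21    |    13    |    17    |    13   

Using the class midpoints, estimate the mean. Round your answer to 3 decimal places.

Midpoints: 7.5, 12.5, 17.5, 22.5, 27.5, 32.5, 37.5
Σfm = 21×7.5 + 31×12.5 + 23×17.5 + 21×22.5 + 13×27.5 + 17×32.5 + 13×37.5 = 2817.5
n = Σf = 139
Mean = 2817.5 / 139 = 20.2698

20.270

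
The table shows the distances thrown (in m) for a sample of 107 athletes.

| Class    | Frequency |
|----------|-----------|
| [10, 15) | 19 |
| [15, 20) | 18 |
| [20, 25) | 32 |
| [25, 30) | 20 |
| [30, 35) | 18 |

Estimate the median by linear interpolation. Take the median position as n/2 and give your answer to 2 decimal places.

22.58

Cumulative frequencies: 19, 37, 69, 89, 107
n = 107; position = n/2 = 53.5.
This falls in the class [20, 25): L = 20, F = 37, f = 32, h = 5.
Median ≈ 20 + ((53.5 − 37) / 32) × 5 = 22.5781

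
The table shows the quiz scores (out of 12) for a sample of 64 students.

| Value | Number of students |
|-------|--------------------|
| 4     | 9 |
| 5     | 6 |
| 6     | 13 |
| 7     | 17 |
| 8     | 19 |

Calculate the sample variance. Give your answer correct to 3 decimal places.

Values: 4, 5, 6, 7, 8
n = 64, Σfx = 415, mean = 6.4844
Σfx² = 2811
Σf(x − x̄)² = Σfx² − (Σfx)²/n = 2811 − 415²/64 = 119.9844
Sample variance = 119.9844 / 63 = 1.9045

1.905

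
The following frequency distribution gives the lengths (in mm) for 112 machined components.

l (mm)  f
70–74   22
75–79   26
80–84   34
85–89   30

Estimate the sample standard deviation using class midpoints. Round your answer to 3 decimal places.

5.405

Midpoints: 72, 77, 82, 87
n = 112, Σfm = 8984, mean = 80.2143
Σfm² = 723888
Σf(m − x̄)² = Σfm² − (Σfm)²/n = 723888 − 8984²/112 = 3242.8571
Sample variance = 3242.8571 / 111 = 29.2149
Standard deviation = √29.2149 = 5.4051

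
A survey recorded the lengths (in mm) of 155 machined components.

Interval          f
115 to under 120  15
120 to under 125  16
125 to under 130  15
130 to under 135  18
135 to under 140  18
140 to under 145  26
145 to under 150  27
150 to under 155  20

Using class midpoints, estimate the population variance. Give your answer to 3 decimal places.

Midpoints: 117.5, 122.5, 127.5, 132.5, 137.5, 142.5, 147.5, 152.5
n = 155, Σfm = 21232.5, mean = 136.9839
Σfm² = 2927868.75
Σf(m − x̄)² = Σfm² − (Σfm)²/n = 2927868.75 − 21232.5²/155 = 19358.7097
Population variance = 19358.7097 / 155 = 124.8949

124.895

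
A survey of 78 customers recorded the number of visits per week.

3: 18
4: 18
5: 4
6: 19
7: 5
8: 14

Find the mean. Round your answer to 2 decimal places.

5.22

Values: 3, 4, 5, 6, 7, 8
Σfx = 18×3 + 18×4 + 4×5 + 19×6 + 5×7 + 14×8 = 407
n = Σf = 78
Mean = 407 / 78 = 5.2179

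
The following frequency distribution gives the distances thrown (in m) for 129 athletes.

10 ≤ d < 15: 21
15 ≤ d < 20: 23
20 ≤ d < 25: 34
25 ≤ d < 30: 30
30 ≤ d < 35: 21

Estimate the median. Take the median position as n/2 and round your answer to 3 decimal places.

Cumulative frequencies: 21, 44, 78, 108, 129
n = 129; position = n/2 = 64.5.
This falls in the class 20 ≤ d < 25: L = 20, F = 44, f = 34, h = 5.
Median ≈ 20 + ((64.5 − 44) / 34) × 5 = 23.0147

23.015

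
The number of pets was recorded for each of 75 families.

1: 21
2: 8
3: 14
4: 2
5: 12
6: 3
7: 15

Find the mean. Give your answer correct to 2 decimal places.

3.60

Values: 1, 2, 3, 4, 5, 6, 7
Σfx = 21×1 + 8×2 + 14×3 + 2×4 + 12×5 + 3×6 + 15×7 = 270
n = Σf = 75
Mean = 270 / 75 = 3.6000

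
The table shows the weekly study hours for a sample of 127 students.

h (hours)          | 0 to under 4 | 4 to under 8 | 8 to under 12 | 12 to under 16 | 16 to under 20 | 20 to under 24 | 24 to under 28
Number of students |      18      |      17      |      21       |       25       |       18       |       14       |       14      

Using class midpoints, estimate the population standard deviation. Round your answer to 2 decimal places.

Midpoints: 2, 6, 10, 14, 18, 22, 26
n = 127, Σfm = 1694, mean = 13.3386
Σfm² = 29756
Σf(m − x̄)² = Σfm² − (Σfm)²/n = 29756 − 1694²/127 = 7160.4409
Population variance = 7160.4409 / 127 = 56.3814
Standard deviation = √56.3814 = 7.5088

7.51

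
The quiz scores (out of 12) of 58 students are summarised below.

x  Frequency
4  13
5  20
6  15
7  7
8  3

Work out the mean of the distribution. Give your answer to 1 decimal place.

Values: 4, 5, 6, 7, 8
Σfx = 13×4 + 20×5 + 15×6 + 7×7 + 3×8 = 315
n = Σf = 58
Mean = 315 / 58 = 5.4310

5.4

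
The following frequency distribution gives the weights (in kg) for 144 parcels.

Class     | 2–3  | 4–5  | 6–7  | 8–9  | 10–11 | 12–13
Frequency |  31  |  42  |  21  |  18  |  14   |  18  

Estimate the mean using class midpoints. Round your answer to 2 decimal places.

Midpoints: 2.5, 4.5, 6.5, 8.5, 10.5, 12.5
Σfm = 31×2.5 + 42×4.5 + 21×6.5 + 18×8.5 + 14×10.5 + 18×12.5 = 928
n = Σf = 144
Mean = 928 / 144 = 6.4444

6.44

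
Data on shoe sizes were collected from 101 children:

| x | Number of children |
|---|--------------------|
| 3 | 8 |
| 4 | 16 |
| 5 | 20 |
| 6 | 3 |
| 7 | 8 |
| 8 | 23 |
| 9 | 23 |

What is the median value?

7

Cumulative frequencies: 8, 24, 44, 47, 55, 78, 101
n = 101, so the median is the value in position (n+1)/2 = 51.
Position 51 falls at value 7.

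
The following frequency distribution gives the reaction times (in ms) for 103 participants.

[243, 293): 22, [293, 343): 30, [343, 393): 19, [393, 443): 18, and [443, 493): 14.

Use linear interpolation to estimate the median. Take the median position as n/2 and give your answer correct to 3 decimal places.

Cumulative frequencies: 22, 52, 71, 89, 103
n = 103; position = n/2 = 51.5.
This falls in the class [293, 343): L = 293, F = 22, f = 30, h = 50.
Median ≈ 293 + ((51.5 − 22) / 30) × 50 = 342.1667

342.167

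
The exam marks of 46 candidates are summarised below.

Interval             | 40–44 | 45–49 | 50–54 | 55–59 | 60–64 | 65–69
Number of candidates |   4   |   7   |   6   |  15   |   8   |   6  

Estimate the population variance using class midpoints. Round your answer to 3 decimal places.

Midpoints: 42, 47, 52, 57, 62, 67
n = 46, Σfm = 2562, mean = 55.6957
Σfm² = 145164
Σf(m − x̄)² = Σfm² − (Σfm)²/n = 145164 − 2562²/46 = 2471.7391
Population variance = 2471.7391 / 46 = 53.7335

53.733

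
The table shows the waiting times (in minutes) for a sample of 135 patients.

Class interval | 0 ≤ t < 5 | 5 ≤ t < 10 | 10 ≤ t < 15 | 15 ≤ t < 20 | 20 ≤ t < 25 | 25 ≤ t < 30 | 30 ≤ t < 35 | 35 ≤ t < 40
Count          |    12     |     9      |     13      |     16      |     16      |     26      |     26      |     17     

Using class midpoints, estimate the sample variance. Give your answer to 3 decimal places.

Midpoints: 2.5, 7.5, 12.5, 17.5, 22.5, 27.5, 32.5, 37.5
n = 135, Σfm = 3097.5, mean = 22.9444
Σfm² = 86643.75
Σf(m − x̄)² = Σfm² − (Σfm)²/n = 86643.75 − 3097.5²/135 = 15573.3333
Sample variance = 15573.3333 / 134 = 116.2189

116.219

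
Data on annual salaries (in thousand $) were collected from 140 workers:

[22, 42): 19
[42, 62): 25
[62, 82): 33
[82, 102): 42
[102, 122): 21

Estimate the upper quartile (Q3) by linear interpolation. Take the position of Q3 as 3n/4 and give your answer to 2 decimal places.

Cumulative frequencies: 19, 44, 77, 119, 140
n = 140; position = 3n/4 = 105.
This falls in the class [82, 102): L = 82, F = 77, f = 42, h = 20.
Upper quartile ≈ 82 + ((105 − 77) / 42) × 20 = 95.3333

95.33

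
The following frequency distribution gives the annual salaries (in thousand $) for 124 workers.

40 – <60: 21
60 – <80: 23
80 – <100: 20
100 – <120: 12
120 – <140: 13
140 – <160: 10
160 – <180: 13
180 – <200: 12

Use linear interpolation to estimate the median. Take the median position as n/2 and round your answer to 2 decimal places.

98.00

Cumulative frequencies: 21, 44, 64, 76, 89, 99, 112, 124
n = 124; position = n/2 = 62.
This falls in the class 80 – <100: L = 80, F = 44, f = 20, h = 20.
Median ≈ 80 + ((62 − 44) / 20) × 20 = 98.0000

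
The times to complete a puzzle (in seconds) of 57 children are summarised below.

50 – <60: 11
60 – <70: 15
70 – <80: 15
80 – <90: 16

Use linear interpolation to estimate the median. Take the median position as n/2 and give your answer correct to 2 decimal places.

71.67

Cumulative frequencies: 11, 26, 41, 57
n = 57; position = n/2 = 28.5.
This falls in the class 70 – <80: L = 70, F = 26, f = 15, h = 10.
Median ≈ 70 + ((28.5 − 26) / 15) × 10 = 71.6667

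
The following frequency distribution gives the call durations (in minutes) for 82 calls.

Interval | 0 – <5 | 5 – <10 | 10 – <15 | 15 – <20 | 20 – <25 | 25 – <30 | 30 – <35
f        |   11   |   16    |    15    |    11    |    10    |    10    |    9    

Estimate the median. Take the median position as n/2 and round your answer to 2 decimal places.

Cumulative frequencies: 11, 27, 42, 53, 63, 73, 82
n = 82; position = n/2 = 41.
This falls in the class 10 – <15: L = 10, F = 27, f = 15, h = 5.
Median ≈ 10 + ((41 − 27) / 15) × 5 = 14.6667

14.67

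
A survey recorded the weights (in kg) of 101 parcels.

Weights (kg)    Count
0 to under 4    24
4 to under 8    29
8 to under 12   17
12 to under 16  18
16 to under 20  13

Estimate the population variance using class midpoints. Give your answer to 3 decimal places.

Midpoints: 2, 6, 10, 14, 18
n = 101, Σfm = 878, mean = 8.6931
Σfm² = 10580
Σf(m − x̄)² = Σfm² − (Σfm)²/n = 10580 − 878²/101 = 2947.4851
Population variance = 2947.4851 / 101 = 29.1830

29.183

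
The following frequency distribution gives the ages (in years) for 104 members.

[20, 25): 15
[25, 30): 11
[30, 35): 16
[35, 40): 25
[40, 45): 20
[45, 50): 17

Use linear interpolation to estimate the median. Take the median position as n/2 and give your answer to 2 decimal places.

Cumulative frequencies: 15, 26, 42, 67, 87, 104
n = 104; position = n/2 = 52.
This falls in the class [35, 40): L = 35, F = 42, f = 25, h = 5.
Median ≈ 35 + ((52 − 42) / 25) × 5 = 37.0000

37.00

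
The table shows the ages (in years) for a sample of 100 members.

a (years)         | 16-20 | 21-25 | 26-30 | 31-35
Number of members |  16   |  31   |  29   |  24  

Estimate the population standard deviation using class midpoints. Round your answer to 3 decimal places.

5.094

Midpoints: 18, 23, 28, 33
n = 100, Σfm = 2605, mean = 26.0500
Σfm² = 70455
Σf(m − x̄)² = Σfm² − (Σfm)²/n = 70455 − 2605²/100 = 2594.7500
Population variance = 2594.7500 / 100 = 25.9475
Standard deviation = √25.9475 = 5.0939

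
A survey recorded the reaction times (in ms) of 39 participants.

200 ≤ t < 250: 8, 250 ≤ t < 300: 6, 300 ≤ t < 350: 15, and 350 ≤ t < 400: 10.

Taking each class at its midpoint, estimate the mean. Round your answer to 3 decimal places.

Midpoints: 225, 275, 325, 375
Σfm = 8×225 + 6×275 + 15×325 + 10×375 = 12075
n = Σf = 39
Mean = 12075 / 39 = 309.6154

309.615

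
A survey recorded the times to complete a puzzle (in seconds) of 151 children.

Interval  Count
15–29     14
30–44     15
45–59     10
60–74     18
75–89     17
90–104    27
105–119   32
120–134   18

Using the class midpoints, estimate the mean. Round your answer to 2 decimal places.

Midpoints: 22, 37, 52, 67, 82, 97, 112, 127
Σfm = 14×22 + 15×37 + 10×52 + 18×67 + 17×82 + 27×97 + 32×112 + 18×127 = 12472
n = Σf = 151
Mean = 12472 / 151 = 82.5960

82.60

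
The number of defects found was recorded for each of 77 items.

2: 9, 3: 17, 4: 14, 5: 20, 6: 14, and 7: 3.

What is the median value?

4

Cumulative frequencies: 9, 26, 40, 60, 74, 77
n = 77, so the median is the value in position (n+1)/2 = 39.
Position 39 falls at value 4.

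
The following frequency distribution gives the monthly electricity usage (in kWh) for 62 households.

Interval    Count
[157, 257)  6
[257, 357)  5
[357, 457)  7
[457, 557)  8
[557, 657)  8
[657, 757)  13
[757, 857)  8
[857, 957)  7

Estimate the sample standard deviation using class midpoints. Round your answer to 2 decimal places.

Midpoints: 207, 307, 407, 507, 607, 707, 807, 907
n = 62, Σfm = 36534, mean = 589.2581
Σfm² = 24358438
Σf(m − x̄)² = Σfm² − (Σfm)²/n = 24358438 − 36534²/62 = 2830483.8710
Sample variance = 2830483.8710 / 61 = 46401.3749
Standard deviation = √46401.3749 = 215.4098

215.41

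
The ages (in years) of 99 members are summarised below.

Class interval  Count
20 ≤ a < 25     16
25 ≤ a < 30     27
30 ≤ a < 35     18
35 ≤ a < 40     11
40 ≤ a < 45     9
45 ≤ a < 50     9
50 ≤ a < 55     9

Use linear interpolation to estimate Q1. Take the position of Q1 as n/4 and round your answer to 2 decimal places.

26.62

Cumulative frequencies: 16, 43, 61, 72, 81, 90, 99
n = 99; position = n/4 = 24.75.
This falls in the class 25 ≤ a < 30: L = 25, F = 16, f = 27, h = 5.
Lower quartile ≈ 25 + ((24.75 − 16) / 27) × 5 = 26.6204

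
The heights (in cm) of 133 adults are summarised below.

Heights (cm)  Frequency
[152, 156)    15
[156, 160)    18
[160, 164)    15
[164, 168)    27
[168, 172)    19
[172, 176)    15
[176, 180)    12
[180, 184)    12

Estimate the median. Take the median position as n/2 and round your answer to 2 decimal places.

Cumulative frequencies: 15, 33, 48, 75, 94, 109, 121, 133
n = 133; position = n/2 = 66.5.
This falls in the class [164, 168): L = 164, F = 48, f = 27, h = 4.
Median ≈ 164 + ((66.5 − 48) / 27) × 4 = 166.7407

166.74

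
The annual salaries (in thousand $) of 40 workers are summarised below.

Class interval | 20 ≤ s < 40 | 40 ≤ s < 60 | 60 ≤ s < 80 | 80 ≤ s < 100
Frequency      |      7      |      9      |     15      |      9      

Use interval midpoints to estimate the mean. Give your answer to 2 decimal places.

Midpoints: 30, 50, 70, 90
Σfm = 7×30 + 9×50 + 15×70 + 9×90 = 2520
n = Σf = 40
Mean = 2520 / 40 = 63.0000

63.00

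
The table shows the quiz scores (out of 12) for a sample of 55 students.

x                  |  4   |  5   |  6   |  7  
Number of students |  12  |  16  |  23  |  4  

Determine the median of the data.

5

Cumulative frequencies: 12, 28, 51, 55
n = 55, so the median is the value in position (n+1)/2 = 28.
Position 28 falls at value 5.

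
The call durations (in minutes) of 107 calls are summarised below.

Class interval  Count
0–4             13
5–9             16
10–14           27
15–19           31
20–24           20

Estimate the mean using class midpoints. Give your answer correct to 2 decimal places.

Midpoints: 2, 7, 12, 17, 22
Σfm = 13×2 + 16×7 + 27×12 + 31×17 + 20×22 = 1429
n = Σf = 107
Mean = 1429 / 107 = 13.3551

13.36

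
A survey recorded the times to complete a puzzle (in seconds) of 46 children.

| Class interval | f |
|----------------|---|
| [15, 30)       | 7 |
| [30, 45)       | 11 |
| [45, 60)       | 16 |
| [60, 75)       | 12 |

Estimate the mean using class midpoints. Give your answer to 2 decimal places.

48.26

Midpoints: 22.5, 37.5, 52.5, 67.5
Σfm = 7×22.5 + 11×37.5 + 16×52.5 + 12×67.5 = 2220
n = Σf = 46
Mean = 2220 / 46 = 48.2609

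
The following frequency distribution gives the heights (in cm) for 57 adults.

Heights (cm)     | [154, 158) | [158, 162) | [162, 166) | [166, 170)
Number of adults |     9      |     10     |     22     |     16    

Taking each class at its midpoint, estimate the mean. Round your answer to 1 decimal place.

163.2

Midpoints: 156, 160, 164, 168
Σfm = 9×156 + 10×160 + 22×164 + 16×168 = 9300
n = Σf = 57
Mean = 9300 / 57 = 163.1579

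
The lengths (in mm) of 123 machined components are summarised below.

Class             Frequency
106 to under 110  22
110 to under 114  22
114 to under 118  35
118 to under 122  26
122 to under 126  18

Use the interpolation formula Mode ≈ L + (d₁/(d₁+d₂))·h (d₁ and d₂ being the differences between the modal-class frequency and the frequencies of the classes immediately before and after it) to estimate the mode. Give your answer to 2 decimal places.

Modal class: 114 to under 118 (highest frequency 35).
d₁ = 35 − 22 = 13, d₂ = 35 − 26 = 9
Mode ≈ 114 + (13/(13+9)) × 4 = 114 + 2.3636 = 116.3636

116.36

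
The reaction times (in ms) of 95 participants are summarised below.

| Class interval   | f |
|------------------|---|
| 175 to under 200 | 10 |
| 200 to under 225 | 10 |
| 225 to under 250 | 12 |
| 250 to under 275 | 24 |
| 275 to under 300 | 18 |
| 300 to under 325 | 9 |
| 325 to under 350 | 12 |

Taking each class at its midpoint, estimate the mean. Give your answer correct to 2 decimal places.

Midpoints: 187.5, 212.5, 237.5, 262.5, 287.5, 312.5, 337.5
Σfm = 10×187.5 + 10×212.5 + 12×237.5 + 24×262.5 + 18×287.5 + 9×312.5 + 12×337.5 = 25187.5
n = Σf = 95
Mean = 25187.5 / 95 = 265.1316

265.13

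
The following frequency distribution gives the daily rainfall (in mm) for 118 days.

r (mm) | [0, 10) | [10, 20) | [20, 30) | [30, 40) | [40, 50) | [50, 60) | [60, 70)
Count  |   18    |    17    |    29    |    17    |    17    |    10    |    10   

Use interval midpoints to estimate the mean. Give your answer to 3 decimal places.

Midpoints: 5, 15, 25, 35, 45, 55, 65
Σfm = 18×5 + 17×15 + 29×25 + 17×35 + 17×45 + 10×55 + 10×65 = 3630
n = Σf = 118
Mean = 3630 / 118 = 30.7627

30.763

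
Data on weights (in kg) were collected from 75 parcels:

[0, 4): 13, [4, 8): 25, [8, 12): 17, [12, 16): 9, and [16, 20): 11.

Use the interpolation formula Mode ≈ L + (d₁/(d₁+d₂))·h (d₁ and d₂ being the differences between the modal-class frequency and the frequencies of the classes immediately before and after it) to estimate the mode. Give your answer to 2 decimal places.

Modal class: [4, 8) (highest frequency 25).
d₁ = 25 − 13 = 12, d₂ = 25 − 17 = 8
Mode ≈ 4 + (12/(12+8)) × 4 = 4 + 2.4000 = 6.4000

6.40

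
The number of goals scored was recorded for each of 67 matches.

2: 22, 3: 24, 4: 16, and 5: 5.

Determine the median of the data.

Cumulative frequencies: 22, 46, 62, 67
n = 67, so the median is the value in position (n+1)/2 = 34.
Position 34 falls at value 3.

3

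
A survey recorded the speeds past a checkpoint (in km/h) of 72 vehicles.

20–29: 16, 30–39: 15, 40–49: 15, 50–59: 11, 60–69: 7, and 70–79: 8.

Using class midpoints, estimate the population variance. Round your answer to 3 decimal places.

Midpoints: 24.5, 34.5, 44.5, 54.5, 64.5, 74.5
n = 72, Σfm = 3224, mean = 44.7778
Σfm² = 163358
Σf(m − x̄)² = Σfm² − (Σfm)²/n = 163358 − 3224²/72 = 18994.4444
Population variance = 18994.4444 / 72 = 263.8117

263.812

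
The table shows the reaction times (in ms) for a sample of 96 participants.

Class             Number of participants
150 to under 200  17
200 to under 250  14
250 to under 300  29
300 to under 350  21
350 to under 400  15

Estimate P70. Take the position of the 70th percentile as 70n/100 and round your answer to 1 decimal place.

Cumulative frequencies: 17, 31, 60, 81, 96
n = 96; position = 70n/100 = 67.2.
This falls in the class 300 to under 350: L = 300, F = 60, f = 21, h = 50.
70th percentile ≈ 300 + ((67.2 − 60) / 21) × 50 = 317.1429

317.1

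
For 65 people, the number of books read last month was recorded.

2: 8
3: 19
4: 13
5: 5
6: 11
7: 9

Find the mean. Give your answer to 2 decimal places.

4.29

Values: 2, 3, 4, 5, 6, 7
Σfx = 8×2 + 19×3 + 13×4 + 5×5 + 11×6 + 9×7 = 279
n = Σf = 65
Mean = 279 / 65 = 4.2923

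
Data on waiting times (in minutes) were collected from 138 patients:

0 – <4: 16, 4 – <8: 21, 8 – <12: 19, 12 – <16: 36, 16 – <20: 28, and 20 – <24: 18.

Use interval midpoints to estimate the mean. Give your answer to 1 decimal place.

12.7

Midpoints: 2, 6, 10, 14, 18, 22
Σfm = 16×2 + 21×6 + 19×10 + 36×14 + 28×18 + 18×22 = 1752
n = Σf = 138
Mean = 1752 / 138 = 12.6957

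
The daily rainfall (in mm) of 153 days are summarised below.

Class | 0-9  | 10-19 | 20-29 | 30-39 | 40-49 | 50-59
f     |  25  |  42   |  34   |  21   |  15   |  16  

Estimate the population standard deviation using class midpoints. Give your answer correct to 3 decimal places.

15.481

Midpoints: 4.5, 14.5, 24.5, 34.5, 44.5, 54.5
n = 153, Σfm = 3818.5, mean = 24.9575
Σfm² = 131968.25
Σf(m − x̄)² = Σfm² − (Σfm)²/n = 131968.25 − 3818.5²/153 = 36667.9739
Population variance = 36667.9739 / 153 = 239.6600
Standard deviation = √239.6600 = 15.4810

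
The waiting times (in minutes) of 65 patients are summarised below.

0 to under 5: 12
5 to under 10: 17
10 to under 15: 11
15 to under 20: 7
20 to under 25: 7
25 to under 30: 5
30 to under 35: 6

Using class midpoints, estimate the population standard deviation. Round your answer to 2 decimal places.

9.52

Midpoints: 2.5, 7.5, 12.5, 17.5, 22.5, 27.5, 32.5
n = 65, Σfm = 907.5, mean = 13.9615
Σfm² = 18556.25
Σf(m − x̄)² = Σfm² − (Σfm)²/n = 18556.25 − 907.5²/65 = 5886.1538
Population variance = 5886.1538 / 65 = 90.5562
Standard deviation = √90.5562 = 9.5161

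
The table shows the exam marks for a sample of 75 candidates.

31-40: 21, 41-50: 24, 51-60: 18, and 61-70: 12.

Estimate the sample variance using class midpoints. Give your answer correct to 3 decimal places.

Midpoints: 35.5, 45.5, 55.5, 65.5
n = 75, Σfm = 3622.5, mean = 48.3000
Σfm² = 183078.75
Σf(m − x̄)² = Σfm² − (Σfm)²/n = 183078.75 − 3622.5²/75 = 8112.0000
Sample variance = 8112.0000 / 74 = 109.6216

109.622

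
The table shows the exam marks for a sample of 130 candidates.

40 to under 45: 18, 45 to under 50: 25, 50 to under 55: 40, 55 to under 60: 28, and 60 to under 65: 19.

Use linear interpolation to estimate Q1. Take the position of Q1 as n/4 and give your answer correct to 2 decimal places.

47.90

Cumulative frequencies: 18, 43, 83, 111, 130
n = 130; position = n/4 = 32.5.
This falls in the class 45 to under 50: L = 45, F = 18, f = 25, h = 5.
Lower quartile ≈ 45 + ((32.5 − 18) / 25) × 5 = 47.9000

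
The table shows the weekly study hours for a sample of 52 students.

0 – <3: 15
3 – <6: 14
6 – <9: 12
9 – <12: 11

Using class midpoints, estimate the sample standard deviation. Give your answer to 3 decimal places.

3.362

Midpoints: 1.5, 4.5, 7.5, 10.5
n = 52, Σfm = 291, mean = 5.5962
Σfm² = 2205
Σf(m − x̄)² = Σfm² − (Σfm)²/n = 2205 − 291²/52 = 576.5192
Sample variance = 576.5192 / 51 = 11.3043
Standard deviation = √11.3043 = 3.3622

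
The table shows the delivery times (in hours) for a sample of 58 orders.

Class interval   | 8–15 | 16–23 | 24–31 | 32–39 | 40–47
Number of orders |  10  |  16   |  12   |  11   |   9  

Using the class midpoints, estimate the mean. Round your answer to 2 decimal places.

26.53

Midpoints: 11.5, 19.5, 27.5, 35.5, 43.5
Σfm = 10×11.5 + 16×19.5 + 12×27.5 + 11×35.5 + 9×43.5 = 1539
n = Σf = 58
Mean = 1539 / 58 = 26.5345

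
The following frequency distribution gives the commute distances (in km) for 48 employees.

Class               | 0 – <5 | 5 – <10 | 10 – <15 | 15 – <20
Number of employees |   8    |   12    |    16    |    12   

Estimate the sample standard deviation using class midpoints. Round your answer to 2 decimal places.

Midpoints: 2.5, 7.5, 12.5, 17.5
n = 48, Σfm = 520, mean = 10.8333
Σfm² = 6900
Σf(m − x̄)² = Σfm² − (Σfm)²/n = 6900 − 520²/48 = 1266.6667
Sample variance = 1266.6667 / 47 = 26.9504
Standard deviation = √26.9504 = 5.1914

5.19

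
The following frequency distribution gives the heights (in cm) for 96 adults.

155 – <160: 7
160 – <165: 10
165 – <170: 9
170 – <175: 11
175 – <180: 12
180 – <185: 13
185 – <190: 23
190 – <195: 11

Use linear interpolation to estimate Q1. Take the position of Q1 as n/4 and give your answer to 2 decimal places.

Cumulative frequencies: 7, 17, 26, 37, 49, 62, 85, 96
n = 96; position = n/4 = 24.
This falls in the class 165 – <170: L = 165, F = 17, f = 9, h = 5.
Lower quartile ≈ 165 + ((24 − 17) / 9) × 5 = 168.8889

168.89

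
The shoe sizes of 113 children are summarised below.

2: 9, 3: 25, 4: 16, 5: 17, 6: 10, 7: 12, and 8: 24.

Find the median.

Cumulative frequencies: 9, 34, 50, 67, 77, 89, 113
n = 113, so the median is the value in position (n+1)/2 = 57.
Position 57 falls at value 5.

5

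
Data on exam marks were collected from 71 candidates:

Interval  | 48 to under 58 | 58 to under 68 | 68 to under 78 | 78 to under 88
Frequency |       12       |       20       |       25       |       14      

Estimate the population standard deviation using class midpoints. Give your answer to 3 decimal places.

Midpoints: 53, 63, 73, 83
n = 71, Σfm = 4883, mean = 68.7746
Σfm² = 342759
Σf(m − x̄)² = Σfm² − (Σfm)²/n = 342759 − 4883²/71 = 6932.3944
Population variance = 6932.3944 / 71 = 97.6394
Standard deviation = √97.6394 = 9.8813

9.881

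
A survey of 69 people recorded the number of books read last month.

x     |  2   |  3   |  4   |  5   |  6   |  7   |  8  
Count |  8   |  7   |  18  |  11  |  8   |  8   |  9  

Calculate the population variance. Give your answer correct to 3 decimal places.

3.459

Values: 2, 3, 4, 5, 6, 7, 8
n = 69, Σfx = 340, mean = 4.9275
Σfx² = 1914
Σf(x − x̄)² = Σfx² − (Σfx)²/n = 1914 − 340²/69 = 238.6377
Population variance = 238.6377 / 69 = 3.4585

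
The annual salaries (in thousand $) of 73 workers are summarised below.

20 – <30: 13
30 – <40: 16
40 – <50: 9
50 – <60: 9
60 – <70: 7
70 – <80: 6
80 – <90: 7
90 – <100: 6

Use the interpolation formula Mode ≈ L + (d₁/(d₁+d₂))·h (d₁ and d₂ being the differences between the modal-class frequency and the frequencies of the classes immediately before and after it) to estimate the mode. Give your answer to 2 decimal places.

Modal class: 30 – <40 (highest frequency 16).
d₁ = 16 − 13 = 3, d₂ = 16 − 9 = 7
Mode ≈ 30 + (3/(3+7)) × 10 = 30 + 3.0000 = 33.0000

33.00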